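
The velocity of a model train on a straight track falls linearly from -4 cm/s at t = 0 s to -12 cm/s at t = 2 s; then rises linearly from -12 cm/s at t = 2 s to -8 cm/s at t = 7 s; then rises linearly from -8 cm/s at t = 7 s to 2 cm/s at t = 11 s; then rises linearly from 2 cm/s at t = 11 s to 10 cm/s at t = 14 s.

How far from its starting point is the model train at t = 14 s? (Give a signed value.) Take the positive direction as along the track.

-60 cm

Net displacement equals the area under the velocity-time graph (areas below the axis count negative).
0–2 s: ½(-4 + -12)(2) = -16 cm
2–7 s: ½(-12 + -8)(5) = -50 cm
7–11 s: ½(-8 + 2)(4) = -12 cm
11–14 s: ½(2 + 10)(3) = 18 cm
Net displacement = -60 cm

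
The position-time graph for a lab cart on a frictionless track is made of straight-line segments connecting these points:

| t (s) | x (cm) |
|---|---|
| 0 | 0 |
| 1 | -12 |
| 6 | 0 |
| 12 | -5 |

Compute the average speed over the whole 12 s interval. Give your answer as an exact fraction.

29/12 cm/s

Average speed = (total path length)/(elapsed time); on a piecewise-linear x-t graph the path length is Σ|Δx|.
0–1 s: |Δx| = |-12 − 0| = 12 cm
1–6 s: |Δx| = |0 − -12| = 12 cm
6–12 s: |Δx| = |-5 − 0| = 5 cm
Total path = 29 cm; average speed = 29/12 = 29/12 cm/s.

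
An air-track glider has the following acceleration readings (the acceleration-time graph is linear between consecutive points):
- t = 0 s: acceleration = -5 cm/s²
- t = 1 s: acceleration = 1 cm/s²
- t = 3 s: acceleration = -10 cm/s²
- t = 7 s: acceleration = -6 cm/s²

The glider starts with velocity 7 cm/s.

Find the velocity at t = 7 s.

Δv equals the area under the a-t graph; then v = v₀ + Δv.
0–1 s: ½(-5 + 1)(1) = -2 cm/s
1–3 s: ½(1 + -10)(2) = -9 cm/s
3–7 s: ½(-10 + -6)(4) = -32 cm/s
Δv = -43 cm/s, so v(7) = 7 + (-43) = -36 cm/s.

-36 cm/s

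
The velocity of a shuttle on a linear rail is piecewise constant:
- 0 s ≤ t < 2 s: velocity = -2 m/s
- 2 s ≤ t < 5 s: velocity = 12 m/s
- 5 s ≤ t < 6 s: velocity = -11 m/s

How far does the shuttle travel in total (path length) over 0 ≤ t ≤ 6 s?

Distance (not displacement) is the total path length: add the absolute areas under v-t.
0–2 s: |-2| × 2 = 4 m
2–5 s: |12| × 3 = 36 m
5–6 s: |-11| × 1 = 11 m
Total distance = 51 m

51 m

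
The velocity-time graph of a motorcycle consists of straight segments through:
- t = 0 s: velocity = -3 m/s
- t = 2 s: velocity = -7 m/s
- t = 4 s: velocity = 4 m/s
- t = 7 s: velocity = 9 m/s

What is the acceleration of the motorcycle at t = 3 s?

5.5 m/s²

Acceleration is the slope of the v-t graph on 2–4 s: (4 − -7)/(4 − 2) = 5.5 m/s².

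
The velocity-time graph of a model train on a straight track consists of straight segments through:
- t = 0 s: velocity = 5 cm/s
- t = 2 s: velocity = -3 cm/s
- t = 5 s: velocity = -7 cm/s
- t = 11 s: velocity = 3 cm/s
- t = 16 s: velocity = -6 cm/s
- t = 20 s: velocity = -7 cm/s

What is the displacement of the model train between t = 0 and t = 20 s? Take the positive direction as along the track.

Displacement is the signed area under the v-t curve.
0–2 s: ½(5 + -3)(2) = 2 cm
2–5 s: ½(-3 + -7)(3) = -15 cm
5–11 s: ½(-7 + 3)(6) = -12 cm
11–16 s: ½(3 + -6)(5) = -7.5 cm
16–20 s: ½(-6 + -7)(4) = -26 cm
Net displacement = -58.5 cm

-58.5 cm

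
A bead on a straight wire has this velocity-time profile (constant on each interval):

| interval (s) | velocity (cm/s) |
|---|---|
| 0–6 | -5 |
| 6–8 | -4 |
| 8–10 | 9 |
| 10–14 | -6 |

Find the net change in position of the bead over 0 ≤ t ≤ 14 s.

-44 cm

Displacement is the signed area under the v-t curve.
0–6 s: -5 × 6 = -30 cm
6–8 s: -4 × 2 = -8 cm
8–10 s: 9 × 2 = 18 cm
10–14 s: -6 × 4 = -24 cm
Net displacement = -44 cm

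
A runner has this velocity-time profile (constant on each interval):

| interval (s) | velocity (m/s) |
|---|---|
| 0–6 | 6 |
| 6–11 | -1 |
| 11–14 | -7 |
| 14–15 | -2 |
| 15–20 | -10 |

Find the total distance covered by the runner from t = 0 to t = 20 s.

114 m

Total distance travelled is ∫|v| dt — sum the magnitudes of each area piece.
0–6 s: |6| × 6 = 36 m
6–11 s: |-1| × 5 = 5 m
11–14 s: |-7| × 3 = 21 m
14–15 s: |-2| × 1 = 2 m
15–20 s: |-10| × 5 = 50 m
Total distance = 114 m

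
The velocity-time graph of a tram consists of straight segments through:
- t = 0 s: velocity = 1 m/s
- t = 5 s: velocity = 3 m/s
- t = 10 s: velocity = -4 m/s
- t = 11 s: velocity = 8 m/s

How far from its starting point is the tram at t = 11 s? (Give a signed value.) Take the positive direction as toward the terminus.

Displacement is the signed area under the v-t curve.
0–5 s: ½(1 + 3)(5) = 10 m
5–10 s: ½(3 + -4)(5) = -2.5 m
10–11 s: ½(-4 + 8)(1) = 2 m
Net displacement = 9.5 m

9.5 m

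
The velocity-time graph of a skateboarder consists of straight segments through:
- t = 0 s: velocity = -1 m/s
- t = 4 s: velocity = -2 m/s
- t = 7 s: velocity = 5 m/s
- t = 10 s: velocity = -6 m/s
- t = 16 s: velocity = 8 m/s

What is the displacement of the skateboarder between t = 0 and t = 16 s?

3 m

Displacement is the signed area under the v-t curve.
0–4 s: ½(-1 + -2)(4) = -6 m
4–7 s: ½(-2 + 5)(3) = 4.5 m
7–10 s: ½(5 + -6)(3) = -1.5 m
10–16 s: ½(-6 + 8)(6) = 6 m
Net displacement = 3 m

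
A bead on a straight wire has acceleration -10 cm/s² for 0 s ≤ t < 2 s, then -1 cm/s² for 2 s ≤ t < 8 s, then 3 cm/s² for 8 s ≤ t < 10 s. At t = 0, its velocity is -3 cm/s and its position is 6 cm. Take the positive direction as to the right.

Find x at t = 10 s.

-228 cm

On each constant-a segment, Δv = aΔt and Δx = v₀Δt + ½aΔt²; chain segment to segment.
0–2 s: v starts -3 cm/s; Δx = -3·2 + ½·-10·2² = -26 cm; v ends -23 cm/s.
2–8 s: v starts -23 cm/s; Δx = -23·6 + ½·-1·6² = -156 cm; v ends -29 cm/s.
8–10 s: v starts -29 cm/s; Δx = -29·2 + ½·3·2² = -52 cm; v ends -23 cm/s.
x(10) = 6 + Σ Δx = -228 cm.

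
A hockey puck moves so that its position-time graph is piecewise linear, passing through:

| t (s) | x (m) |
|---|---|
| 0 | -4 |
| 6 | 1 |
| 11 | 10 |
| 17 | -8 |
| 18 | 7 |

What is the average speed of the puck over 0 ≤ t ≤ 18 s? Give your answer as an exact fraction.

Average speed = (total path length)/(elapsed time); on a piecewise-linear x-t graph the path length is Σ|Δx|.
0–6 s: |Δx| = |1 − -4| = 5 m
6–11 s: |Δx| = |10 − 1| = 9 m
11–17 s: |Δx| = |-8 − 10| = 18 m
17–18 s: |Δx| = |7 − -8| = 15 m
Total path = 47 m; average speed = 47/18 = 47/18 m/s.

47/18 m/s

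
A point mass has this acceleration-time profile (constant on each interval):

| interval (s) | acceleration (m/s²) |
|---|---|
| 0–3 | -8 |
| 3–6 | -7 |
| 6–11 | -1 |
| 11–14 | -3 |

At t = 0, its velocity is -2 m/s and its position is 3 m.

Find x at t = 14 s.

On each constant-a segment, Δv = aΔt and Δx = v₀Δt + ½aΔt²; chain segment to segment.
0–3 s: v starts -2 m/s; Δx = -2·3 + ½·-8·3² = -42 m; v ends -26 m/s.
3–6 s: v starts -26 m/s; Δx = -26·3 + ½·-7·3² = -109.5 m; v ends -47 m/s.
6–11 s: v starts -47 m/s; Δx = -47·5 + ½·-1·5² = -247.5 m; v ends -52 m/s.
11–14 s: v starts -52 m/s; Δx = -52·3 + ½·-3·3² = -169.5 m; v ends -61 m/s.
x(14) = 3 + Σ Δx = -565.5 m.

-565.5 m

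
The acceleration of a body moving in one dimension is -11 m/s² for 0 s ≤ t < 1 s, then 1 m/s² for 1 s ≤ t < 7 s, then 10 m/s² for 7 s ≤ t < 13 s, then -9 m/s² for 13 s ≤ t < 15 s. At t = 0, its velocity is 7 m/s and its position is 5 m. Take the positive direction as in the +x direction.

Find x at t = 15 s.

On each constant-a segment, Δv = aΔt and Δx = v₀Δt + ½aΔt²; chain segment to segment.
0–1 s: v starts 7 m/s; Δx = 7·1 + ½·-11·1² = 1.5 m; v ends -4 m/s.
1–7 s: v starts -4 m/s; Δx = -4·6 + ½·1·6² = -6 m; v ends 2 m/s.
7–13 s: v starts 2 m/s; Δx = 2·6 + ½·10·6² = 192 m; v ends 62 m/s.
13–15 s: v starts 62 m/s; Δx = 62·2 + ½·-9·2² = 106 m; v ends 44 m/s.
x(15) = 5 + Σ Δx = 298.5 m.

298.5 m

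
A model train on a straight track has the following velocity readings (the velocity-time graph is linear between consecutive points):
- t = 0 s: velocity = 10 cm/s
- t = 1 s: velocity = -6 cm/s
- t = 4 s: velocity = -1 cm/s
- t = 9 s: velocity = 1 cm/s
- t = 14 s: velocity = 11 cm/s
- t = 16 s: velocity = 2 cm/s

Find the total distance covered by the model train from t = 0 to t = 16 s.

60.25 cm

Total distance travelled is ∫|v| dt — sum the magnitudes of each area piece.
0–1 s: v = 0 at t = 0.625 s; triangle areas 3.125 + 1.125 = 4.25 cm
1–4 s: |½(-6 + -1)(3)| = 10.5 cm
4–9 s: v = 0 at t = 6.5 s; triangle areas 1.25 + 1.25 = 2.5 cm
9–14 s: |½(1 + 11)(5)| = 30 cm
14–16 s: |½(11 + 2)(2)| = 13 cm
Total distance = 60.25 cm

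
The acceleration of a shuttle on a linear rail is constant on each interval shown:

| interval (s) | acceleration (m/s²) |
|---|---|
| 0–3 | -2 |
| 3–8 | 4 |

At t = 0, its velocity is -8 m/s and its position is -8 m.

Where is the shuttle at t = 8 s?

-61 m

On each constant-a segment, Δv = aΔt and Δx = v₀Δt + ½aΔt²; chain segment to segment.
0–3 s: v starts -8 m/s; Δx = -8·3 + ½·-2·3² = -33 m; v ends -14 m/s.
3–8 s: v starts -14 m/s; Δx = -14·5 + ½·4·5² = -20 m; v ends 6 m/s.
x(8) = -8 + Σ Δx = -61 m.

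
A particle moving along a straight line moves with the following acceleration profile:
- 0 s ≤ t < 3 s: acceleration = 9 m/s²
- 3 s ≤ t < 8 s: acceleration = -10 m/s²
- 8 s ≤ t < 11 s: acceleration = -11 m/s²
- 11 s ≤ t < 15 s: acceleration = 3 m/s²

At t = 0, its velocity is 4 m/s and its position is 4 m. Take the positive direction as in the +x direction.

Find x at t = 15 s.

On each constant-a segment, Δv = aΔt and Δx = v₀Δt + ½aΔt²; chain segment to segment.
0–3 s: v starts 4 m/s; Δx = 4·3 + ½·9·3² = 52.5 m; v ends 31 m/s.
3–8 s: v starts 31 m/s; Δx = 31·5 + ½·-10·5² = 30 m; v ends -19 m/s.
8–11 s: v starts -19 m/s; Δx = -19·3 + ½·-11·3² = -106.5 m; v ends -52 m/s.
11–15 s: v starts -52 m/s; Δx = -52·4 + ½·3·4² = -184 m; v ends -40 m/s.
x(15) = 4 + Σ Δx = -204 m.

-204 m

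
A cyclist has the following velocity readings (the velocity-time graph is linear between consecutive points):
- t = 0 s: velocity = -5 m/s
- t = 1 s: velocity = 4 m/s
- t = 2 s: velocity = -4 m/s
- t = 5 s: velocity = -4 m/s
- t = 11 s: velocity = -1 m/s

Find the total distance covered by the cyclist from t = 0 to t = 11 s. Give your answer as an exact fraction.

563/18 m

Distance (not displacement) is the total path length: add the absolute areas under v-t.
0–1 s: v = 0 at t = 5/9 s; triangle areas 25/18 + 8/9 = 41/18 m
1–2 s: v = 0 at t = 1.5 s; triangle areas 1 + 1 = 2 m
2–5 s: |-4| × 3 = 12 m
5–11 s: |½(-4 + -1)(6)| = 15 m
Total distance = 563/18 m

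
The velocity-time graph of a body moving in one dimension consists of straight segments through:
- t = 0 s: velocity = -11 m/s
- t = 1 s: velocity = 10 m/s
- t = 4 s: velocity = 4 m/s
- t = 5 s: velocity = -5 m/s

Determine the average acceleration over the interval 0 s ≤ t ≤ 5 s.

Average acceleration = Δv/Δt = (-5 − -11)/(5 − 0) = 1.2 m/s².

1.2 m/s²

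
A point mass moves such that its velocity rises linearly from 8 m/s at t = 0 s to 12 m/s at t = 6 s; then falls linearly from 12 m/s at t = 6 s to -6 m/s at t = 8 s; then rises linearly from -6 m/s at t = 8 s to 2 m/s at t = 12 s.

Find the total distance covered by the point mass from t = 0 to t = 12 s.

Total distance travelled is ∫|v| dt — sum the magnitudes of each area piece.
0–6 s: |½(8 + 12)(6)| = 60 m
6–8 s: v = 0 at t = 22/3 s; triangle areas 8 + 2 = 10 m
8–12 s: v = 0 at t = 11 s; triangle areas 9 + 1 = 10 m
Total distance = 80 m

80 m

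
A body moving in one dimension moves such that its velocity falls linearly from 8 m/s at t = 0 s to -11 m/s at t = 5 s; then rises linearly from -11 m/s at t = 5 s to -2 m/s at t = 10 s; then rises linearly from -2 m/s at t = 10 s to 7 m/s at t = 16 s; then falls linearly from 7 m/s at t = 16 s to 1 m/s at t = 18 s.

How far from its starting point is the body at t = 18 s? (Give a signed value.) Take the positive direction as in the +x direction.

Displacement is the signed area under the v-t curve.
0–5 s: ½(8 + -11)(5) = -7.5 m
5–10 s: ½(-11 + -2)(5) = -32.5 m
10–16 s: ½(-2 + 7)(6) = 15 m
16–18 s: ½(7 + 1)(2) = 8 m
Net displacement = -17 m

-17 m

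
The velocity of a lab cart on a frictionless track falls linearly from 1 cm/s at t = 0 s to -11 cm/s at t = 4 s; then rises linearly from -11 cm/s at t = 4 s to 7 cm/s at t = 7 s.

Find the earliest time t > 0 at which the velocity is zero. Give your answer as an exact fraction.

v changes sign on 0–4 s (from 1 to -11); the graph is linear there, so v = 0 at t = 0 + (-1)·(4 − 0)/(-11 − 1) = 1/3 s.

t = 1/3 s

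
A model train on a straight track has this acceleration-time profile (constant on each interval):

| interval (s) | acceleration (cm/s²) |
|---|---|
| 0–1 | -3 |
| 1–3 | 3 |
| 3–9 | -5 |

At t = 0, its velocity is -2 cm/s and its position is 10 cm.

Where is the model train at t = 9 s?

-81.5 cm

On each constant-a segment, Δv = aΔt and Δx = v₀Δt + ½aΔt²; chain segment to segment.
0–1 s: v starts -2 cm/s; Δx = -2·1 + ½·-3·1² = -3.5 cm; v ends -5 cm/s.
1–3 s: v starts -5 cm/s; Δx = -5·2 + ½·3·2² = -4 cm; v ends 1 cm/s.
3–9 s: v starts 1 cm/s; Δx = 1·6 + ½·-5·6² = -84 cm; v ends -29 cm/s.
x(9) = 10 + Σ Δx = -81.5 cm.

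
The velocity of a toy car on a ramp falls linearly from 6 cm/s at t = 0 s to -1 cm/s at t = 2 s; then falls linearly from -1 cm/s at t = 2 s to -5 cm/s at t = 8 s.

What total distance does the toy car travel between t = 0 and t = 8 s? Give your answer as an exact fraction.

Distance (not displacement) is the total path length: add the absolute areas under v-t.
0–2 s: v = 0 at t = 12/7 s; triangle areas 36/7 + 1/7 = 37/7 cm
2–8 s: |½(-1 + -5)(6)| = 18 cm
Total distance = 163/7 cm

163/7 cm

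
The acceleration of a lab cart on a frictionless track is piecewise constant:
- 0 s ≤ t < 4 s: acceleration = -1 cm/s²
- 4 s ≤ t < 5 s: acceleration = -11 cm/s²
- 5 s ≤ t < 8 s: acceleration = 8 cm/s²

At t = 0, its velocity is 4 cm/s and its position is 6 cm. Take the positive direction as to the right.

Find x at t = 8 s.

On each constant-a segment, Δv = aΔt and Δx = v₀Δt + ½aΔt²; chain segment to segment.
0–4 s: v starts 4 cm/s; Δx = 4·4 + ½·-1·4² = 8 cm; v ends 0 cm/s.
4–5 s: v starts 0 cm/s; Δx = 0·1 + ½·-11·1² = -5.5 cm; v ends -11 cm/s.
5–8 s: v starts -11 cm/s; Δx = -11·3 + ½·8·3² = 3 cm; v ends 13 cm/s.
x(8) = 6 + Σ Δx = 11.5 cm.

11.5 cm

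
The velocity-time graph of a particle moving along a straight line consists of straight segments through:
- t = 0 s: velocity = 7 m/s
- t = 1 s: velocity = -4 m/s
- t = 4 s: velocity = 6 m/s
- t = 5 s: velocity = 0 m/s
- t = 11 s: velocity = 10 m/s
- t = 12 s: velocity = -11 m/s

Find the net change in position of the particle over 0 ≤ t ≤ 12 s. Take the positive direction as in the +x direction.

37 m

Displacement is the signed area under the v-t curve.
0–1 s: ½(7 + -4)(1) = 1.5 m
1–4 s: ½(-4 + 6)(3) = 3 m
4–5 s: ½(6 + 0)(1) = 3 m
5–11 s: ½(0 + 10)(6) = 30 m
11–12 s: ½(10 + -11)(1) = -0.5 m
Net displacement = 37 m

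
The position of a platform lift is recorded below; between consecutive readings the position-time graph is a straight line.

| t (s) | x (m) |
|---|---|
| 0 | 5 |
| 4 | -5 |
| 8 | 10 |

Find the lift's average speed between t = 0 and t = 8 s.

Average speed = (total path length)/(elapsed time); on a piecewise-linear x-t graph the path length is Σ|Δx|.
0–4 s: |Δx| = |-5 − 5| = 10 m
4–8 s: |Δx| = |10 − -5| = 15 m
Total path = 25 m; average speed = 25/8 = 3.125 m/s.

3.125 m/s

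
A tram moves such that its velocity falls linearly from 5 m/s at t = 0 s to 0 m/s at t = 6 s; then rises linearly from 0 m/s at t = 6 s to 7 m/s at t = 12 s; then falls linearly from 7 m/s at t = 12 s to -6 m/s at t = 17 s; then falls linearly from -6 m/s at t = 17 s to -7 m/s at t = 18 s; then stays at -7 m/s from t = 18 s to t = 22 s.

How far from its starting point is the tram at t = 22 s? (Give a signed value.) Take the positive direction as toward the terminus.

Net displacement equals the area under the velocity-time graph (areas below the axis count negative).
0–6 s: ½(5 + 0)(6) = 15 m
6–12 s: ½(0 + 7)(6) = 21 m
12–17 s: ½(7 + -6)(5) = 2.5 m
17–18 s: ½(-6 + -7)(1) = -6.5 m
18–22 s: -7 × 4 = -28 m
Net displacement = 4 m

4 m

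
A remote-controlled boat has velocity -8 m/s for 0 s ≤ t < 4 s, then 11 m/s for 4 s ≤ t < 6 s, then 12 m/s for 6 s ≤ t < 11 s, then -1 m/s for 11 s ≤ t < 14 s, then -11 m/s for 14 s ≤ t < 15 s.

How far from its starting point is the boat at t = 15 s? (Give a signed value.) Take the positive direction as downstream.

Displacement is the signed area under the v-t curve.
0–4 s: -8 × 4 = -32 m
4–6 s: 11 × 2 = 22 m
6–11 s: 12 × 5 = 60 m
11–14 s: -1 × 3 = -3 m
14–15 s: -11 × 1 = -11 m
Net displacement = 36 m

36 m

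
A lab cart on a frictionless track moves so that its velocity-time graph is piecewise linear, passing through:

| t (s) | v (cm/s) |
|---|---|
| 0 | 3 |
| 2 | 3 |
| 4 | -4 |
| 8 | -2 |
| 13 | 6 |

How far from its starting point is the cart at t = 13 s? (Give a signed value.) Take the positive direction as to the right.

Net displacement equals the area under the velocity-time graph (areas below the axis count negative).
0–2 s: 3 × 2 = 6 cm
2–4 s: ½(3 + -4)(2) = -1 cm
4–8 s: ½(-4 + -2)(4) = -12 cm
8–13 s: ½(-2 + 6)(5) = 10 cm
Net displacement = 3 cm

3 cm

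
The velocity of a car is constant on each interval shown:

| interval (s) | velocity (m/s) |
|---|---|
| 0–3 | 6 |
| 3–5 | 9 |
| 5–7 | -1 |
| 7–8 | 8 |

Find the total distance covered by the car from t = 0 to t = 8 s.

46 m

Total distance travelled is ∫|v| dt — sum the magnitudes of each area piece.
0–3 s: |6| × 3 = 18 m
3–5 s: |9| × 2 = 18 m
5–7 s: |-1| × 2 = 2 m
7–8 s: |8| × 1 = 8 m
Total distance = 46 m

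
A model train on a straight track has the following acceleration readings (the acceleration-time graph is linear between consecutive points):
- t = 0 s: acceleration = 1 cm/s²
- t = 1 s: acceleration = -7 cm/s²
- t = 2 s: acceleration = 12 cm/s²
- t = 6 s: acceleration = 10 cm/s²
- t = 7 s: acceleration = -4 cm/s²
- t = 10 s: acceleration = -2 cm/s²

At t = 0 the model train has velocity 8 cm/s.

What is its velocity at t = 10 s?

45.5 cm/s

Δv equals the area under the a-t graph; then v = v₀ + Δv.
0–1 s: ½(1 + -7)(1) = -3 cm/s
1–2 s: ½(-7 + 12)(1) = 2.5 cm/s
2–6 s: ½(12 + 10)(4) = 44 cm/s
6–7 s: ½(10 + -4)(1) = 3 cm/s
7–10 s: ½(-4 + -2)(3) = -9 cm/s
Δv = 37.5 cm/s, so v(10) = 8 + (37.5) = 45.5 cm/s.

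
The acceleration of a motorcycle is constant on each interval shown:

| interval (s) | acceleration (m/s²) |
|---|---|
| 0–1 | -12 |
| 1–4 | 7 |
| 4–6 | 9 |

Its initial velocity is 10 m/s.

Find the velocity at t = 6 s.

Δv equals the area under the a-t graph; then v = v₀ + Δv.
0–1 s: -12 × 1 = -12 m/s
1–4 s: 7 × 3 = 21 m/s
4–6 s: 9 × 2 = 18 m/s
Δv = 27 m/s, so v(6) = 10 + (27) = 37 m/s.

37 m/s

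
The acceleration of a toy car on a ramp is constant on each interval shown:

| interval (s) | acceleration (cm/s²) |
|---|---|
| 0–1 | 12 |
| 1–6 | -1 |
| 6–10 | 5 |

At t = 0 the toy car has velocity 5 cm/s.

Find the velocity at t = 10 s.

Δv equals the area under the a-t graph; then v = v₀ + Δv.
0–1 s: 12 × 1 = 12 cm/s
1–6 s: -1 × 5 = -5 cm/s
6–10 s: 5 × 4 = 20 cm/s
Δv = 27 cm/s, so v(10) = 5 + (27) = 32 cm/s.

32 cm/s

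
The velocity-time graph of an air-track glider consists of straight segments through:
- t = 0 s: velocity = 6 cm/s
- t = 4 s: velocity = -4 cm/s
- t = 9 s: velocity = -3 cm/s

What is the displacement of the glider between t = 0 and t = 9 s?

Displacement is the signed area under the v-t curve.
0–4 s: ½(6 + -4)(4) = 4 cm
4–9 s: ½(-4 + -3)(5) = -17.5 cm
Net displacement = -13.5 cm

-13.5 cm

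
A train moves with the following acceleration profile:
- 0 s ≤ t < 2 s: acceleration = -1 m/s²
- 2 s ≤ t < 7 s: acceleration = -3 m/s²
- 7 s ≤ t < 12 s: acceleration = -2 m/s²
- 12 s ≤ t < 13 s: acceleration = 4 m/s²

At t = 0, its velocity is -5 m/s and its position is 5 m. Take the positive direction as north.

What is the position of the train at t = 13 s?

-244.5 m

On each constant-a segment, Δv = aΔt and Δx = v₀Δt + ½aΔt²; chain segment to segment.
0–2 s: v starts -5 m/s; Δx = -5·2 + ½·-1·2² = -12 m; v ends -7 m/s.
2–7 s: v starts -7 m/s; Δx = -7·5 + ½·-3·5² = -72.5 m; v ends -22 m/s.
7–12 s: v starts -22 m/s; Δx = -22·5 + ½·-2·5² = -135 m; v ends -32 m/s.
12–13 s: v starts -32 m/s; Δx = -32·1 + ½·4·1² = -30 m; v ends -28 m/s.
x(13) = 5 + Σ Δx = -244.5 m.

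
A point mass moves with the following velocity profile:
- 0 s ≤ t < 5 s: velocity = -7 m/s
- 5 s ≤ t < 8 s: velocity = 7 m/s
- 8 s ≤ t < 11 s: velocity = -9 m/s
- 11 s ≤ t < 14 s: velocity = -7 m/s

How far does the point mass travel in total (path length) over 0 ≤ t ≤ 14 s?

Total distance travelled is ∫|v| dt — sum the magnitudes of each area piece.
0–5 s: |-7| × 5 = 35 m
5–8 s: |7| × 3 = 21 m
8–11 s: |-9| × 3 = 27 m
11–14 s: |-7| × 3 = 21 m
Total distance = 104 m

104 m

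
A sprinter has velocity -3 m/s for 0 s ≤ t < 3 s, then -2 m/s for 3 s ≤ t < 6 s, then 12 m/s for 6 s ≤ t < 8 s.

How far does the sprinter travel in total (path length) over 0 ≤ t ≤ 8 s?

39 m

Total distance travelled is ∫|v| dt — sum the magnitudes of each area piece.
0–3 s: |-3| × 3 = 9 m
3–6 s: |-2| × 3 = 6 m
6–8 s: |12| × 2 = 24 m
Total distance = 39 m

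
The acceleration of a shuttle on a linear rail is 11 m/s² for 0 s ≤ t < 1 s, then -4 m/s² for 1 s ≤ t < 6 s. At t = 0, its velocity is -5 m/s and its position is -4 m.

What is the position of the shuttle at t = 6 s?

On each constant-a segment, Δv = aΔt and Δx = v₀Δt + ½aΔt²; chain segment to segment.
0–1 s: v starts -5 m/s; Δx = -5·1 + ½·11·1² = 0.5 m; v ends 6 m/s.
1–6 s: v starts 6 m/s; Δx = 6·5 + ½·-4·5² = -20 m; v ends -14 m/s.
x(6) = -4 + Σ Δx = -23.5 m.

-23.5 m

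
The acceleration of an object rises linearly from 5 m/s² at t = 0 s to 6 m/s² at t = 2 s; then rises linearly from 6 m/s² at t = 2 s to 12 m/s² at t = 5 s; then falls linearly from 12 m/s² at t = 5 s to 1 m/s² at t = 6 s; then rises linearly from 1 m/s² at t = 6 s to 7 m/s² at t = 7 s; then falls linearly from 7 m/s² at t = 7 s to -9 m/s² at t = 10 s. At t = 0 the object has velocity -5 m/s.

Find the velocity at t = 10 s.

Δv equals the area under the a-t graph; then v = v₀ + Δv.
0–2 s: ½(5 + 6)(2) = 11 m/s
2–5 s: ½(6 + 12)(3) = 27 m/s
5–6 s: ½(12 + 1)(1) = 6.5 m/s
6–7 s: ½(1 + 7)(1) = 4 m/s
7–10 s: ½(7 + -9)(3) = -3 m/s
Δv = 45.5 m/s, so v(10) = -5 + (45.5) = 40.5 m/s.

40.5 m/s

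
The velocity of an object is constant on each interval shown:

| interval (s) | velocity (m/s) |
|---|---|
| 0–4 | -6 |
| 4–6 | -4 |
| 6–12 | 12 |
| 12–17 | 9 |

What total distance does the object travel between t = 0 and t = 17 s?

149 m

Total distance travelled is ∫|v| dt — sum the magnitudes of each area piece.
0–4 s: |-6| × 4 = 24 m
4–6 s: |-4| × 2 = 8 m
6–12 s: |12| × 6 = 72 m
12–17 s: |9| × 5 = 45 m
Total distance = 149 m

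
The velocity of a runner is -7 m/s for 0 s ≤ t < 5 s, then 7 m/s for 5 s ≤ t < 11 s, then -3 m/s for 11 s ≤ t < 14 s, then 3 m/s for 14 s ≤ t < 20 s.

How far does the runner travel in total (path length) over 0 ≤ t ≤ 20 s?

104 m

Distance (not displacement) is the total path length: add the absolute areas under v-t.
0–5 s: |-7| × 5 = 35 m
5–11 s: |7| × 6 = 42 m
11–14 s: |-3| × 3 = 9 m
14–20 s: |3| × 6 = 18 m
Total distance = 104 m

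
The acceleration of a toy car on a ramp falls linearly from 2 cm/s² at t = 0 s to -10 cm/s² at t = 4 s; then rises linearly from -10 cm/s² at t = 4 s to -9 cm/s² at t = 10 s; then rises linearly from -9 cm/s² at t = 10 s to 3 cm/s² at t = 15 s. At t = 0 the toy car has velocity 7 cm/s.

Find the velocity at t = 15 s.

-81 cm/s

Δv equals the area under the a-t graph; then v = v₀ + Δv.
0–4 s: ½(2 + -10)(4) = -16 cm/s
4–10 s: ½(-10 + -9)(6) = -57 cm/s
10–15 s: ½(-9 + 3)(5) = -15 cm/s
Δv = -88 cm/s, so v(15) = 7 + (-88) = -81 cm/s.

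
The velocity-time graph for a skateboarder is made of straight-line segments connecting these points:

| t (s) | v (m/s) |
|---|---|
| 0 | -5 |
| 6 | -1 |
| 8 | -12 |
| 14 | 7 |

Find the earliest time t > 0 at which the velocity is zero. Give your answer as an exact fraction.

t = 224/19 s

v changes sign on 8–14 s (from -12 to 7); the graph is linear there, so v = 0 at t = 8 + (12)·(14 − 8)/(7 − -12) = 224/19 s.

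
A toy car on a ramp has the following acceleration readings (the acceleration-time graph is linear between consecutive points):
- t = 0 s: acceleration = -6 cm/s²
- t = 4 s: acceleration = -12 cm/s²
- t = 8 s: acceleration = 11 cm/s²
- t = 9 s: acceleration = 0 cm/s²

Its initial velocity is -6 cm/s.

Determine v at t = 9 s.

-38.5 cm/s

Δv equals the area under the a-t graph; then v = v₀ + Δv.
0–4 s: ½(-6 + -12)(4) = -36 cm/s
4–8 s: ½(-12 + 11)(4) = -2 cm/s
8–9 s: ½(11 + 0)(1) = 5.5 cm/s
Δv = -32.5 cm/s, so v(9) = -6 + (-32.5) = -38.5 cm/s.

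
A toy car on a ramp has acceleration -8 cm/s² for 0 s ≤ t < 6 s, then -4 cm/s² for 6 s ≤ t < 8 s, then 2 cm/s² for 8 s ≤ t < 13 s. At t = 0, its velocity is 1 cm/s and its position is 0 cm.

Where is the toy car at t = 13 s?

-490 cm

On each constant-a segment, Δv = aΔt and Δx = v₀Δt + ½aΔt²; chain segment to segment.
0–6 s: v starts 1 cm/s; Δx = 1·6 + ½·-8·6² = -138 cm; v ends -47 cm/s.
6–8 s: v starts -47 cm/s; Δx = -47·2 + ½·-4·2² = -102 cm; v ends -55 cm/s.
8–13 s: v starts -55 cm/s; Δx = -55·5 + ½·2·5² = -250 cm; v ends -45 cm/s.
x(13) = 0 + Σ Δx = -490 cm.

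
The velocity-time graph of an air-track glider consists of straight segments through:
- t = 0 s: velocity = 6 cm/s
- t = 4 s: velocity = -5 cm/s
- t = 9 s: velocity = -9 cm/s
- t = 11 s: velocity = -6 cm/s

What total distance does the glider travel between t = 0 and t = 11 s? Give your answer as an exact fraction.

Distance (not displacement) is the total path length: add the absolute areas under v-t.
0–4 s: v = 0 at t = 24/11 s; triangle areas 72/11 + 50/11 = 122/11 cm
4–9 s: |½(-5 + -9)(5)| = 35 cm
9–11 s: |½(-9 + -6)(2)| = 15 cm
Total distance = 672/11 cm

672/11 cm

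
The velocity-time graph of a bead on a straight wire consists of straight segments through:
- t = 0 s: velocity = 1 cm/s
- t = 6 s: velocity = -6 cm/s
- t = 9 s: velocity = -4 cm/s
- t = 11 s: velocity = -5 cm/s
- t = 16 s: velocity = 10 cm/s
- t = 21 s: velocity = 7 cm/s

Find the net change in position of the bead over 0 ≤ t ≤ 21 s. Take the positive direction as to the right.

16 cm

Displacement is the signed area under the v-t curve.
0–6 s: ½(1 + -6)(6) = -15 cm
6–9 s: ½(-6 + -4)(3) = -15 cm
9–11 s: ½(-4 + -5)(2) = -9 cm
11–16 s: ½(-5 + 10)(5) = 12.5 cm
16–21 s: ½(10 + 7)(5) = 42.5 cm
Net displacement = 16 cm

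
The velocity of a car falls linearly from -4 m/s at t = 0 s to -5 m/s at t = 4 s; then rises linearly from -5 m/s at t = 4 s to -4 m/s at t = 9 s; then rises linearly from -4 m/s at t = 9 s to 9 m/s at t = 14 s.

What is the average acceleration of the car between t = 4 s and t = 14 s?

Average acceleration = Δv/Δt = (9 − -5)/(14 − 4) = 1.4 m/s².

1.4 m/s²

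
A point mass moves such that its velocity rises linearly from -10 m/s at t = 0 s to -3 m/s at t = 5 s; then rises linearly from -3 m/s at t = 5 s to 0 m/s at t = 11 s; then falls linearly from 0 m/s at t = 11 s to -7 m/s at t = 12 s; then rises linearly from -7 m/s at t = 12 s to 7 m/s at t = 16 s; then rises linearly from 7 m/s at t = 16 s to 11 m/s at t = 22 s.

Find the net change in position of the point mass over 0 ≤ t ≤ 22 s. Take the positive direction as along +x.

9 m

Net displacement equals the area under the velocity-time graph (areas below the axis count negative).
0–5 s: ½(-10 + -3)(5) = -32.5 m
5–11 s: ½(-3 + 0)(6) = -9 m
11–12 s: ½(0 + -7)(1) = -3.5 m
12–16 s: ½(-7 + 7)(4) = 0 m
16–22 s: ½(7 + 11)(6) = 54 m
Net displacement = 9 m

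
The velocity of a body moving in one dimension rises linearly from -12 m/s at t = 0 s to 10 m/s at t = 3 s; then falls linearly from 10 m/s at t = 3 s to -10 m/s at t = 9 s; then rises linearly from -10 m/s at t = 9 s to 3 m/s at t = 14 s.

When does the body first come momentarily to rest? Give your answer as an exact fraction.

t = 18/11 s

v changes sign on 0–3 s (from -12 to 10); the graph is linear there, so v = 0 at t = 0 + (12)·(3 − 0)/(10 − -12) = 18/11 s.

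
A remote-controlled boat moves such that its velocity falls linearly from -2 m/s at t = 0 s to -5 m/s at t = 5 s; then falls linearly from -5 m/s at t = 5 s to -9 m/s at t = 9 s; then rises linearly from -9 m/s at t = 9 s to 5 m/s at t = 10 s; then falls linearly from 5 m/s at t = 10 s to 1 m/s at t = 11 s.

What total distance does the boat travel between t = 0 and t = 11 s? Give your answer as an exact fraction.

366/7 m

Distance (not displacement) is the total path length: add the absolute areas under v-t.
0–5 s: |½(-2 + -5)(5)| = 17.5 m
5–9 s: |½(-5 + -9)(4)| = 28 m
9–10 s: v = 0 at t = 135/14 s; triangle areas 81/28 + 25/28 = 53/14 m
10–11 s: |½(5 + 1)(1)| = 3 m
Total distance = 366/7 m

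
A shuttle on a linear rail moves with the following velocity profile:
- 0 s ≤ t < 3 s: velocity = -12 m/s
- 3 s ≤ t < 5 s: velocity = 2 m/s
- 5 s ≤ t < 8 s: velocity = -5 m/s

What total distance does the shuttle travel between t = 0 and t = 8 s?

55 m

Distance (not displacement) is the total path length: add the absolute areas under v-t.
0–3 s: |-12| × 3 = 36 m
3–5 s: |2| × 2 = 4 m
5–8 s: |-5| × 3 = 15 m
Total distance = 55 m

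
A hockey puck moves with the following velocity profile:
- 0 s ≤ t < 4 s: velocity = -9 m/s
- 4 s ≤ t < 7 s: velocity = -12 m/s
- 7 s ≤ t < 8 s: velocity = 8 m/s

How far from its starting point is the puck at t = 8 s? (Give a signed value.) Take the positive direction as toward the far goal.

-64 m

Displacement is the signed area under the v-t curve.
0–4 s: -9 × 4 = -36 m
4–7 s: -12 × 3 = -36 m
7–8 s: 8 × 1 = 8 m
Net displacement = -64 m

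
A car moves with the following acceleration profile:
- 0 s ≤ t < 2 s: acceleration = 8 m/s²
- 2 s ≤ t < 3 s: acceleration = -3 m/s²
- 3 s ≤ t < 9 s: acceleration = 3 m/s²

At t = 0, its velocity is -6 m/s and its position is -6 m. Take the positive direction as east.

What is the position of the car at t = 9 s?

On each constant-a segment, Δv = aΔt and Δx = v₀Δt + ½aΔt²; chain segment to segment.
0–2 s: v starts -6 m/s; Δx = -6·2 + ½·8·2² = 4 m; v ends 10 m/s.
2–3 s: v starts 10 m/s; Δx = 10·1 + ½·-3·1² = 8.5 m; v ends 7 m/s.
3–9 s: v starts 7 m/s; Δx = 7·6 + ½·3·6² = 96 m; v ends 25 m/s.
x(9) = -6 + Σ Δx = 102.5 m.

102.5 m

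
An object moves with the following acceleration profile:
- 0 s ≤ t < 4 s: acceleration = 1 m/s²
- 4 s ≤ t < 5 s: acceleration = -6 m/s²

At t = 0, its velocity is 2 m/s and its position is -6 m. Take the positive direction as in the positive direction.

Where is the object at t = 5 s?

13 m

On each constant-a segment, Δv = aΔt and Δx = v₀Δt + ½aΔt²; chain segment to segment.
0–4 s: v starts 2 m/s; Δx = 2·4 + ½·1·4² = 16 m; v ends 6 m/s.
4–5 s: v starts 6 m/s; Δx = 6·1 + ½·-6·1² = 3 m; v ends 0 m/s.
x(5) = -6 + Σ Δx = 13 m.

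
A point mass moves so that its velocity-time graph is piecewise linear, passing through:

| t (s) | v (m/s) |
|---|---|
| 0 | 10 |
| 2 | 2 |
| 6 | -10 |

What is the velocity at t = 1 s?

On 0–2 s the graph is linear from 10 to 2 m/s: v(1) = 10 + (2 − 10)·(1 − 0)/(2 − 0) = 6 m/s.

6 m/s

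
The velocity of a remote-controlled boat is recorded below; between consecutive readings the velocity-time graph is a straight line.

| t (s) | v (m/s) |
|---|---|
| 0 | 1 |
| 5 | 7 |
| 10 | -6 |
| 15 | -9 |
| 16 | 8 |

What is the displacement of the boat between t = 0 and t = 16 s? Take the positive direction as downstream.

-15.5 m

Displacement is the signed area under the v-t curve.
0–5 s: ½(1 + 7)(5) = 20 m
5–10 s: ½(7 + -6)(5) = 2.5 m
10–15 s: ½(-6 + -9)(5) = -37.5 m
15–16 s: ½(-9 + 8)(1) = -0.5 m
Net displacement = -15.5 m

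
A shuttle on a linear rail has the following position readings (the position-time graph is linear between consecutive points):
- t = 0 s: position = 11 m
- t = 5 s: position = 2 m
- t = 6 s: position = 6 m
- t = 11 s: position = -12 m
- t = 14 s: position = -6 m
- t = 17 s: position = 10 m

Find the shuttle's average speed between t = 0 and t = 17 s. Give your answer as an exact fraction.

53/17 m/s

Average speed = (total path length)/(elapsed time); on a piecewise-linear x-t graph the path length is Σ|Δx|.
0–5 s: |Δx| = |2 − 11| = 9 m
5–6 s: |Δx| = |6 − 2| = 4 m
6–11 s: |Δx| = |-12 − 6| = 18 m
11–14 s: |Δx| = |-6 − -12| = 6 m
14–17 s: |Δx| = |10 − -6| = 16 m
Total path = 53 m; average speed = 53/17 = 53/17 m/s.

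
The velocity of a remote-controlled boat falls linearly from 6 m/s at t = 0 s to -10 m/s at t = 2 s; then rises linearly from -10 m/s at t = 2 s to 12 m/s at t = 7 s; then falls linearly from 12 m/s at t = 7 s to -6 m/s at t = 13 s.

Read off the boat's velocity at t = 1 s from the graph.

-2 m/s

On 0–2 s the graph is linear from 6 to -10 m/s: v(1) = 6 + (-10 − 6)·(1 − 0)/(2 − 0) = -2 m/s.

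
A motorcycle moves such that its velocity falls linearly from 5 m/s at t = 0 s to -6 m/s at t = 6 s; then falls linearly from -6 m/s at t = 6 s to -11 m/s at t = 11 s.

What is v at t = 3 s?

On 0–6 s the graph is linear from 5 to -6 m/s: v(3) = 5 + (-6 − 5)·(3 − 0)/(6 − 0) = -0.5 m/s.

-0.5 m/s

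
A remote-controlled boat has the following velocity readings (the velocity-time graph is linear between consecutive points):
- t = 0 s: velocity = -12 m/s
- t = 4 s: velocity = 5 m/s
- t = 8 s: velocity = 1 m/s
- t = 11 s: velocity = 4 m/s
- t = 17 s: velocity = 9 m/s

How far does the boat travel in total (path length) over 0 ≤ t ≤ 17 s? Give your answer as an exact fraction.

2665/34 m

Distance (not displacement) is the total path length: add the absolute areas under v-t.
0–4 s: v = 0 at t = 48/17 s; triangle areas 288/17 + 50/17 = 338/17 m
4–8 s: |½(5 + 1)(4)| = 12 m
8–11 s: |½(1 + 4)(3)| = 7.5 m
11–17 s: |½(4 + 9)(6)| = 39 m
Total distance = 2665/34 m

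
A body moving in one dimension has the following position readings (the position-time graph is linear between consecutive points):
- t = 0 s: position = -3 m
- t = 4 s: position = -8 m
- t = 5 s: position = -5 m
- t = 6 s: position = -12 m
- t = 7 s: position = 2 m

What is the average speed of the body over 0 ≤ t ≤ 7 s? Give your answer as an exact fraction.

29/7 m/s

Average speed = (total path length)/(elapsed time); on a piecewise-linear x-t graph the path length is Σ|Δx|.
0–4 s: |Δx| = |-8 − -3| = 5 m
4–5 s: |Δx| = |-5 − -8| = 3 m
5–6 s: |Δx| = |-12 − -5| = 7 m
6–7 s: |Δx| = |2 − -12| = 14 m
Total path = 29 m; average speed = 29/7 = 29/7 m/s.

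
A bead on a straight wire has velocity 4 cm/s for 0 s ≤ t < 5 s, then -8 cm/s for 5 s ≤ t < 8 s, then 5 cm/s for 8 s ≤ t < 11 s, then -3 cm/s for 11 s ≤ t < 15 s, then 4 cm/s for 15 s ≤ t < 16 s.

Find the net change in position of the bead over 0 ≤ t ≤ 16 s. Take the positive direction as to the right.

Net displacement equals the area under the velocity-time graph (areas below the axis count negative).
0–5 s: 4 × 5 = 20 cm
5–8 s: -8 × 3 = -24 cm
8–11 s: 5 × 3 = 15 cm
11–15 s: -3 × 4 = -12 cm
15–16 s: 4 × 1 = 4 cm
Net displacement = 3 cm

3 cm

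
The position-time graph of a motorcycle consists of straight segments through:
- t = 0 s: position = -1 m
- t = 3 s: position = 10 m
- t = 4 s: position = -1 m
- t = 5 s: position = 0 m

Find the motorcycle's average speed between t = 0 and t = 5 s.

4.6 m/s

Average speed = (total path length)/(elapsed time); on a piecewise-linear x-t graph the path length is Σ|Δx|.
0–3 s: |Δx| = |10 − -1| = 11 m
3–4 s: |Δx| = |-1 − 10| = 11 m
4–5 s: |Δx| = |0 − -1| = 1 m
Total path = 23 m; average speed = 23/5 = 4.6 m/s.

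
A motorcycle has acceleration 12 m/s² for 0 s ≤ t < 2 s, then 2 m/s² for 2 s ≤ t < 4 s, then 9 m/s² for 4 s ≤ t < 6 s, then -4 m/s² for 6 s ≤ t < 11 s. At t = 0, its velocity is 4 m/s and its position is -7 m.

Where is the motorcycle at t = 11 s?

On each constant-a segment, Δv = aΔt and Δx = v₀Δt + ½aΔt²; chain segment to segment.
0–2 s: v starts 4 m/s; Δx = 4·2 + ½·12·2² = 32 m; v ends 28 m/s.
2–4 s: v starts 28 m/s; Δx = 28·2 + ½·2·2² = 60 m; v ends 32 m/s.
4–6 s: v starts 32 m/s; Δx = 32·2 + ½·9·2² = 82 m; v ends 50 m/s.
6–11 s: v starts 50 m/s; Δx = 50·5 + ½·-4·5² = 200 m; v ends 30 m/s.
x(11) = -7 + Σ Δx = 367 m.

367 m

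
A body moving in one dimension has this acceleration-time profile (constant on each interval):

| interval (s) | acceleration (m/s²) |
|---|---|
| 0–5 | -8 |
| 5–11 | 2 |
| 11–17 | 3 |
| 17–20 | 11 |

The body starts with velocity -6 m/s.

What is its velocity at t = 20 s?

17 m/s

Δv equals the area under the a-t graph; then v = v₀ + Δv.
0–5 s: -8 × 5 = -40 m/s
5–11 s: 2 × 6 = 12 m/s
11–17 s: 3 × 6 = 18 m/s
17–20 s: 11 × 3 = 33 m/s
Δv = 23 m/s, so v(20) = -6 + (23) = 17 m/s.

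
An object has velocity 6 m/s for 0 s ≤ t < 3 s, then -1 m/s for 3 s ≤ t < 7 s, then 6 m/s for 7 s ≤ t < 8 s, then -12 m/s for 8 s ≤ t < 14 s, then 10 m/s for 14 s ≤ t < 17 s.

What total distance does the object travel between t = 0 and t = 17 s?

Total distance travelled is ∫|v| dt — sum the magnitudes of each area piece.
0–3 s: |6| × 3 = 18 m
3–7 s: |-1| × 4 = 4 m
7–8 s: |6| × 1 = 6 m
8–14 s: |-12| × 6 = 72 m
14–17 s: |10| × 3 = 30 m
Total distance = 130 m

130 m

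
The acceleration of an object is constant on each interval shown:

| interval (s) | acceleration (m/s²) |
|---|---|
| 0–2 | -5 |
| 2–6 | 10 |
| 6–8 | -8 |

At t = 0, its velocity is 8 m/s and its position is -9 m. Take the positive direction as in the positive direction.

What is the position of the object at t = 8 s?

On each constant-a segment, Δv = aΔt and Δx = v₀Δt + ½aΔt²; chain segment to segment.
0–2 s: v starts 8 m/s; Δx = 8·2 + ½·-5·2² = 6 m; v ends -2 m/s.
2–6 s: v starts -2 m/s; Δx = -2·4 + ½·10·4² = 72 m; v ends 38 m/s.
6–8 s: v starts 38 m/s; Δx = 38·2 + ½·-8·2² = 60 m; v ends 22 m/s.
x(8) = -9 + Σ Δx = 129 m.

129 m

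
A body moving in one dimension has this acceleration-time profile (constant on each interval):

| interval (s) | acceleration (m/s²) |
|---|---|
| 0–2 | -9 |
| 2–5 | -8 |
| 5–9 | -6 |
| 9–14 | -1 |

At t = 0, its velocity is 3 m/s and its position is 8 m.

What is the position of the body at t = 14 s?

-616.5 m

On each constant-a segment, Δv = aΔt and Δx = v₀Δt + ½aΔt²; chain segment to segment.
0–2 s: v starts 3 m/s; Δx = 3·2 + ½·-9·2² = -12 m; v ends -15 m/s.
2–5 s: v starts -15 m/s; Δx = -15·3 + ½·-8·3² = -81 m; v ends -39 m/s.
5–9 s: v starts -39 m/s; Δx = -39·4 + ½·-6·4² = -204 m; v ends -63 m/s.
9–14 s: v starts -63 m/s; Δx = -63·5 + ½·-1·5² = -327.5 m; v ends -68 m/s.
x(14) = 8 + Σ Δx = -616.5 m.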